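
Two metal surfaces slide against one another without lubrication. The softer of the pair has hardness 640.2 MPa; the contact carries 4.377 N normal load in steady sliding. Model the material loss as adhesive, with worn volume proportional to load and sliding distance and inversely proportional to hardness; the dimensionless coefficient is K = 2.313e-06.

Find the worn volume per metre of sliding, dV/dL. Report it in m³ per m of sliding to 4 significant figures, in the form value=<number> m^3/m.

Intermediate values are displayed rounded. All arithmetic holds exact precision; one final rounding, at 4 significant figures.
Hardness H = 640.2 MPa = 6.402e+08 Pa.
In SI base units: W = 4.377 N, H = 6.402e+08 Pa, K = 2.313e-06.
Volumetric rate dV/dL = K·W/H — distance-free: 2.313e-06 · 4.377 / 6.402e+08 = 1.581e-14 m³/m.

value=1.581e-14 m^3/m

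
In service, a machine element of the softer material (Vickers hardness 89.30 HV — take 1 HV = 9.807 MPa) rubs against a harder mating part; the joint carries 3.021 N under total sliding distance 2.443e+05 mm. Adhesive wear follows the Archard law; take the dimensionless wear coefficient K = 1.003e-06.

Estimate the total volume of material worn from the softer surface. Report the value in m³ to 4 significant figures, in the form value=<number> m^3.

value=8.453e-13 m^3

Every step holds exact precision; the intermediates appear rounded — rounded once at the end, at four significant figures.
Sliding distance L = 2.443e+05 mm = 244.3 m.
Hardness H = 89.30 HV × 9.807 MPa/HV = 875.8 MPa = 8.758e+08 Pa.
SI base units throughout: W = 3.021 N, H = 8.758e+08 Pa, K = 1.003e-06.
Wear volume V = K·W·L/H = 1.003e-06 · 3.021 · 244.3 / 8.758e+08 = 8.453e-13 m³.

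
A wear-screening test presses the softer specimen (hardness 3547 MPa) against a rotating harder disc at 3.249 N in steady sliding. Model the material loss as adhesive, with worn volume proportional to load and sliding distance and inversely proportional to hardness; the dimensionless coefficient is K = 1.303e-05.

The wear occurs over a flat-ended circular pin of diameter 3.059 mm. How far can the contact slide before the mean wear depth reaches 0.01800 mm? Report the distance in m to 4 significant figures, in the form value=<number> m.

The intermediates appear rounded. The algebra keeps full float precision. Rounded just once to 4 significant figures.
Hardness H = 3547 MPa = 3.547e+09 Pa.
Pin diameter d = 3.059 mm = 0.003059 m. Contact area A = π·d²/4 = π·(0.003059 m)²/4 = 7.349e-06 m².
Depth limit h_lim = 0.01800 mm = 1.800e-05 m.
In SI base units: W = 3.249 N, H = 3.547e+09 Pa, K = 1.303e-05.
Permissible volume V_lim = h_lim·A = 1.800e-05 · 7.349e-06 = 1.323e-10 m³.
Life L = V_lim·H/(K·W) = 1.323e-10 · 3.547e+09 / (1.303e-05 · 3.249) = 1.108e+04 m.

value=1.108e+04 m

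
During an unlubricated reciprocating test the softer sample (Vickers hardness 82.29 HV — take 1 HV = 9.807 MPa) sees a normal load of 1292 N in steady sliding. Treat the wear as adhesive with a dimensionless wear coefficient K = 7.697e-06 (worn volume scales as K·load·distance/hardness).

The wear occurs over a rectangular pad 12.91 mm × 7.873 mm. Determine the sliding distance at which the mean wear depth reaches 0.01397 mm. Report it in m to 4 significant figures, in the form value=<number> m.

Every step holds full float precision, and intermediates are displayed rounded — one last rounding, at 4 significant figures.
Convert: Hardness H = 82.29 HV × 9.807 MPa/HV = 807.0 MPa = 8.070e+08 Pa.
Convert: Pad sides 12.91 mm × 7.873 mm = 0.01291 m × 0.007873 m. Contact area A = 0.01291 m × 0.007873 m = 1.016e-04 m².
Convert: Depth limit h_lim = 0.01397 mm = 1.397e-05 m.
In SI base units, W = 1292 N, H = 8.070e+08 Pa, K = 7.697e-06.
Wearable volume V_lim = h_lim·A = 1.397e-05 · 1.016e-04 = 1.420e-09 m³.
So the life L = V_lim·H/(K·W) = 1.420e-09 · 8.070e+08 / (7.697e-06 · 1292) = 115.2 m.

value=115.2 m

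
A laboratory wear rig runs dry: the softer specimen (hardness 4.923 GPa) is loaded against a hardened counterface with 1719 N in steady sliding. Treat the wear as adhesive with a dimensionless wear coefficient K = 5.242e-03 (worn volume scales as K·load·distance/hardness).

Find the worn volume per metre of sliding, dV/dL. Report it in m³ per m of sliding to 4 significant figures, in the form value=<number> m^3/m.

value=1.830e-09 m^3/m

Intermediate values are displayed rounded, and all working math runs at full float precision; rounded once at the end to four significant figures.
Hardness H = 4.923 GPa = 4.923e+09 Pa.
Restated in SI base units: W = 1719 N, H = 4.923e+09 Pa, K = 5.242e-03.
Sliding wear rate dV/dL = K·W/H: 5.242e-03 · 1719 / 4.923e+09 = 1.830e-09 m³/m.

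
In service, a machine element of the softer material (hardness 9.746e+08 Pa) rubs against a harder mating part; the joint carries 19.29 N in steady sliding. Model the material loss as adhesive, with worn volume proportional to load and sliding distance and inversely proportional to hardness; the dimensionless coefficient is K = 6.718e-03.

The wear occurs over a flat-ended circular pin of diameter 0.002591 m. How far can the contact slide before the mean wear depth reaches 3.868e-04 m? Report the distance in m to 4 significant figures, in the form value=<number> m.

Every step keeps full precision; intermediate values are printed rounded — one final rounding to four significant digits.
Convert: Contact area A = π·d²/4 = π·(0.002591 m)²/4 = 5.273e-06 m².
As SI base values: W = 19.29 N, H = 9.746e+08 Pa, K = 6.718e-03.
Allowed volume V_lim = h_lim·A = 3.868e-04 · 5.273e-06 = 2.039e-09 m³.
So the life L = V_lim·H/(K·W) = 2.039e-09 · 9.746e+08 / (6.718e-03 · 19.29) = 15.34 m.

value=15.34 m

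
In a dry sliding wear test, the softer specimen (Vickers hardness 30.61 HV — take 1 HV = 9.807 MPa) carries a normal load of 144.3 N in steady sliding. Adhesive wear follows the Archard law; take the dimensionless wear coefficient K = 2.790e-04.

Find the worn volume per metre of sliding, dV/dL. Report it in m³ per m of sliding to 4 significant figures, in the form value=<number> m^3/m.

The computation keeps exact precision — intermediates appear rounded, and rounded once at the end, at 4 significant digits.
Convert: Hardness H = 30.61 HV × 9.807 MPa/HV = 300.2 MPa = 3.002e+08 Pa.
SI base units throughout: W = 144.3 N, H = 3.002e+08 Pa, K = 2.790e-04.
Volumetric rate dV/dL = K·W/H: 2.790e-04 · 144.3 / 3.002e+08 = 1.341e-10 m³/m.

value=1.341e-10 m^3/m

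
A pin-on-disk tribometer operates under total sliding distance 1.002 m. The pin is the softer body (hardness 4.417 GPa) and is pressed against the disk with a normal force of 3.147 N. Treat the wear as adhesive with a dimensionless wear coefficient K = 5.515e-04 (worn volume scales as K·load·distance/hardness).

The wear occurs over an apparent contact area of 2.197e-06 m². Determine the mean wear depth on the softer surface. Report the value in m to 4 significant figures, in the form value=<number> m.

value=1.792e-07 m

Each operation maintains exact precision. The intermediates appear rounded. Rounded just once: four significant digits.
Hardness H = 4.417 GPa = 4.417e+09 Pa.
Restated in SI base units: W = 3.147 N, H = 4.417e+09 Pa, K = 5.515e-04.
Wear volume V = K·W·L/H = 5.515e-04 · 3.147 · 1.002 / 4.417e+09 = 3.937e-13 m³.
Wear depth h = V/A = 3.937e-13 / 2.197e-06 = 1.792e-07 m.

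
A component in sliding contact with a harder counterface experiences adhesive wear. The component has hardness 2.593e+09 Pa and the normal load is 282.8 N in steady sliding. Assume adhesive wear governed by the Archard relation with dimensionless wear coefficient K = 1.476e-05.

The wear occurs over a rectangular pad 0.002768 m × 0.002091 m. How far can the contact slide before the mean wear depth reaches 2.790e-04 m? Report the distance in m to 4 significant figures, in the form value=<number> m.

The intermediates appear rounded, and each operation keeps full float precision — rounded once at the end to four significant digits.
Contact area A = 0.002768 m × 0.002091 m = 5.788e-06 m².
SI base units throughout: W = 282.8 N, H = 2.593e+09 Pa, K = 1.476e-05.
At the depth limit, V_lim = h_lim·A = 2.790e-04 · 5.788e-06 = 1.615e-09 m³.
Sliding life L = V_lim·H/(K·W) = 1.615e-09 · 2.593e+09 / (1.476e-05 · 282.8) = 1003 m.

value=1003 m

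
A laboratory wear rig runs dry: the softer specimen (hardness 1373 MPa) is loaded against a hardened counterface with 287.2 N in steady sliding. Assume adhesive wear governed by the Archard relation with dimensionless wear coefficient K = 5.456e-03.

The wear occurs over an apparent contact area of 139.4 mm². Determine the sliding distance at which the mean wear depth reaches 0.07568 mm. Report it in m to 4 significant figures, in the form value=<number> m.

Printed values are rounded; all arithmetic carries full precision; rounded once at the end: four significant digits.
Convert: Hardness H = 1373 MPa = 1.373e+09 Pa.
Convert: Contact area A = 139.4 mm² = 1.394e-04 m².
Convert: Depth limit h_lim = 0.07568 mm = 7.568e-05 m.
In SI base units, W = 287.2 N, H = 1.373e+09 Pa, K = 5.456e-03.
Limit volume V_lim = h_lim·A = 7.568e-05 · 1.394e-04 = 1.055e-08 m³.
Sliding life L = V_lim·H/(K·W) = 1.055e-08 · 1.373e+09 / (5.456e-03 · 287.2) = 9.244 m.

value=9.244 m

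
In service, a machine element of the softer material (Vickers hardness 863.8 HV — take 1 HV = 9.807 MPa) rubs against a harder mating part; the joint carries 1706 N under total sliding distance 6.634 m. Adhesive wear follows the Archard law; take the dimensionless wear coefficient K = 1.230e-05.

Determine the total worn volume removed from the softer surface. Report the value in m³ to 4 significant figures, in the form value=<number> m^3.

value=1.643e-11 m^3

The algebra carries full precision — the intermediates are shown rounded. Rounded just once, at four significant digits.
Hardness H = 863.8 HV × 9.807 MPa/HV = 8471 MPa = 8.471e+09 Pa.
Expressed in SI base units: W = 1706 N, H = 8.471e+09 Pa, K = 1.230e-05.
Apply Archard: V = K·W·L/H = 1.230e-05 · 1706 · 6.634 / 8.471e+09 = 1.643e-11 m³.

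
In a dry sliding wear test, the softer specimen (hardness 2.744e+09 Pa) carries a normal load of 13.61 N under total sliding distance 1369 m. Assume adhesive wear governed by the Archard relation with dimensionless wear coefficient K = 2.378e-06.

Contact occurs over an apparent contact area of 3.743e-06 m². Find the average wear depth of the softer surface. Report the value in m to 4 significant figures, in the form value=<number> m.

All arithmetic keeps full precision; intermediates are shown rounded, and rounded just once to four significant digits.
In SI base units: W = 13.61 N, H = 2.744e+09 Pa, K = 2.378e-06.
Apply Archard: V = K·W·L/H = 2.378e-06 · 13.61 · 1369 / 2.744e+09 = 1.615e-11 m³.
Mean depth h = V/A = 1.615e-11 / 3.743e-06 = 4.314e-06 m.

value=4.314e-06 m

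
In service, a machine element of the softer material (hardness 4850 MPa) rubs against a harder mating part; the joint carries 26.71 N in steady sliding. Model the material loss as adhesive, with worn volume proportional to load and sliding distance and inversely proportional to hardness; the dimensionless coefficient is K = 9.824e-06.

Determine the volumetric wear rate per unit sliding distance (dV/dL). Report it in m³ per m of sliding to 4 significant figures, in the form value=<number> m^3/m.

Quoted intermediates are rounded, and every step runs at full precision; rounded once at the end to four significant figures.
Convert: Hardness H = 4850 MPa = 4.850e+09 Pa.
SI base units throughout: W = 26.71 N, H = 4.850e+09 Pa, K = 9.824e-06.
Volumetric rate dV/dL = K·W/H, so: 9.824e-06 · 26.71 / 4.850e+09 = 5.410e-14 m³/m.

value=5.410e-14 m^3/m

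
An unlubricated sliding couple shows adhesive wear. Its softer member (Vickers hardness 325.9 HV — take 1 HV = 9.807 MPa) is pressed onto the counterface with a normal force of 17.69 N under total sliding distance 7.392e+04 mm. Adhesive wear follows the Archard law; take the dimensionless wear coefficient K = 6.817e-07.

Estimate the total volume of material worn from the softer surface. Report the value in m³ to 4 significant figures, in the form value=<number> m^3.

value=2.789e-13 m^3

The intermediates appear rounded; the algebra carries full float precision — one final rounding to 4 significant figures.
Convert: Sliding distance L = 7.392e+04 mm = 73.92 m.
Convert: Hardness H = 325.9 HV × 9.807 MPa/HV = 3196 MPa = 3.196e+09 Pa.
In SI base units: W = 17.69 N, H = 3.196e+09 Pa, K = 6.817e-07.
Archard relation: V = K·W·L/H = 6.817e-07 · 17.69 · 73.92 / 3.196e+09 = 2.789e-13 m³.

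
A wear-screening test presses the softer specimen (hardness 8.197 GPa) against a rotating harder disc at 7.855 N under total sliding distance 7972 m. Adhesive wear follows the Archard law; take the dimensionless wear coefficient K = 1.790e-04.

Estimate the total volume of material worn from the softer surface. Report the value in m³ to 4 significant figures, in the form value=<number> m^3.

All arithmetic keeps exact precision — intermediate values are displayed rounded; one last rounding: four significant figures.
Convert: Hardness H = 8.197 GPa = 8.197e+09 Pa.
In SI base units, W = 7.855 N, H = 8.197e+09 Pa, K = 1.790e-04.
By Archard's law, V = K·W·L/H = 1.790e-04 · 7.855 · 7972 / 8.197e+09 = 1.367e-09 m³.

value=1.367e-09 m^3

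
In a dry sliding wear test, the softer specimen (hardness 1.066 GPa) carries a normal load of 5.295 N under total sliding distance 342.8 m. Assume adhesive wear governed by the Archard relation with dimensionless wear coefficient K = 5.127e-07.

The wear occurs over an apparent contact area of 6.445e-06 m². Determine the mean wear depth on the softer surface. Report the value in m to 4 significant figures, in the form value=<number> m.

value=1.355e-07 m

Intermediate values are shown rounded. All arithmetic carries full float precision, and a single final rounding: four significant digits.
Hardness H = 1.066 GPa = 1.066e+09 Pa.
Restated in SI base units: W = 5.295 N, H = 1.066e+09 Pa, K = 5.127e-07.
Wear volume V = K·W·L/H = 5.127e-07 · 5.295 · 342.8 / 1.066e+09 = 8.730e-13 m³.
Depth of wear h = V/A = 8.730e-13 / 6.445e-06 = 1.355e-07 m.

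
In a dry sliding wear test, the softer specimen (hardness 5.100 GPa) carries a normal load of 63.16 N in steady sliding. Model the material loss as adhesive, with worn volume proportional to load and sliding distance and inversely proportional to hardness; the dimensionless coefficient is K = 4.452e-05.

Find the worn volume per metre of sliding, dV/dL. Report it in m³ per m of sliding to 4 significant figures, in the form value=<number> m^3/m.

Intermediate values are shown rounded. The computation maintains full precision — rounded once at the end: 4 significant digits.
Hardness H = 5.100 GPa = 5.100e+09 Pa.
SI base units throughout: W = 63.16 N, H = 5.100e+09 Pa, K = 4.452e-05.
The wear rate dV/dL = K·W/H: 4.452e-05 · 63.16 / 5.100e+09 = 5.513e-13 m³/m.

value=5.513e-13 m^3/m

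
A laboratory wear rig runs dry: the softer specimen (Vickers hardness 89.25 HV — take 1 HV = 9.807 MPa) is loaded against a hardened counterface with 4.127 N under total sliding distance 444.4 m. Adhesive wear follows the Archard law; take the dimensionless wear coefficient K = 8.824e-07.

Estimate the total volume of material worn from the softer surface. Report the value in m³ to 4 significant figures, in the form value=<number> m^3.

Intermediates are displayed rounded — the computation holds full float precision — rounded once at the end: four significant digits.
Hardness H = 89.25 HV × 9.807 MPa/HV = 875.3 MPa = 8.753e+08 Pa.
In SI base units, W = 4.127 N, H = 8.753e+08 Pa, K = 8.824e-07.
Worn volume V = K·W·L/H = 8.824e-07 · 4.127 · 444.4 / 8.753e+08 = 1.849e-12 m³.

value=1.849e-12 m^3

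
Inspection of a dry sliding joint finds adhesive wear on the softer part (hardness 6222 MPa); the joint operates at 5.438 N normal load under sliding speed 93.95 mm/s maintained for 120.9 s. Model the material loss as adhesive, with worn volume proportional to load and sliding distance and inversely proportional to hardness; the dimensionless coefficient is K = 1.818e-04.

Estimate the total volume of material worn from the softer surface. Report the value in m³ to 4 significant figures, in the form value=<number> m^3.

Each operation keeps exact precision, and the intermediates are shown rounded, and a lone final rounding, at four significant figures.
Convert: Sliding speed v = 93.95 mm/s = 0.09395 m/s. Total distance L = v·t = 0.09395 m/s × 120.9 s = 11.36 m.
Convert: Hardness H = 6222 MPa = 6.222e+09 Pa.
As SI base values: W = 5.438 N, H = 6.222e+09 Pa, K = 1.818e-04.
Archard volume V = K·W·L/H = 1.818e-04 · 5.438 · 11.36 / 6.222e+09 = 1.805e-12 m³.

value=1.805e-12 m^3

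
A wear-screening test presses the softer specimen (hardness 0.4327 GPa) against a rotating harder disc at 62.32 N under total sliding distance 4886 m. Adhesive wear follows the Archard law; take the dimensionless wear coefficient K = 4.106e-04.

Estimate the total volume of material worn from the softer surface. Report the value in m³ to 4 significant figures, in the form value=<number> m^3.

Quoted intermediates are rounded — each operation keeps full precision; rounded once at the end: 4 significant figures.
Hardness H = 0.4327 GPa = 4.327e+08 Pa.
In SI base units: W = 62.32 N, H = 4.327e+08 Pa, K = 4.106e-04.
Archard volume V = K·W·L/H = 4.106e-04 · 62.32 · 4886 / 4.327e+08 = 2.889e-07 m³.

value=2.889e-07 m^3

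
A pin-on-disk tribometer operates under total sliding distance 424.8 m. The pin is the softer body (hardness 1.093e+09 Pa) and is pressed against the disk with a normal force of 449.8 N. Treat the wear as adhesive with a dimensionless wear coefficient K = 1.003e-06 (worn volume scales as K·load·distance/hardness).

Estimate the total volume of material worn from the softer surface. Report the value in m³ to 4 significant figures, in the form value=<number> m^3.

Intermediates are displayed rounded, and the algebra runs at full precision — one last rounding: four significant digits.
Expressed in SI base units: W = 449.8 N, H = 1.093e+09 Pa, K = 1.003e-06.
Worn volume V = K·W·L/H = 1.003e-06 · 449.8 · 424.8 / 1.093e+09 = 1.753e-10 m³.

value=1.753e-10 m^3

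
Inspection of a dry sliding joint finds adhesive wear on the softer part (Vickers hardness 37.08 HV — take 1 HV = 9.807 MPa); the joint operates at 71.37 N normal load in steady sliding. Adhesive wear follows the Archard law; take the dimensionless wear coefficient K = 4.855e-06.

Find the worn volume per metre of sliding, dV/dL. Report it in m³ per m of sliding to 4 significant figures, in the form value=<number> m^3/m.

Every step carries full precision, and intermediates are displayed rounded — a single final rounding, at 4 significant digits.
Hardness H = 37.08 HV × 9.807 MPa/HV = 363.6 MPa = 3.636e+08 Pa.
SI base units throughout: W = 71.37 N, H = 3.636e+08 Pa, K = 4.855e-06.
Volumetric rate dV/dL = K·W/H (independent of L): 4.855e-06 · 71.37 / 3.636e+08 = 9.529e-13 m³/m.

value=9.529e-13 m^3/m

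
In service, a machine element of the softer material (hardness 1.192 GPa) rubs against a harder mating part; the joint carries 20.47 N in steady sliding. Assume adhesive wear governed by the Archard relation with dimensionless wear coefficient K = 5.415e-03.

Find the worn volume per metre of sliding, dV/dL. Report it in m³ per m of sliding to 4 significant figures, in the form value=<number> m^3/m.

The intermediates are printed rounded. Each operation maintains exact precision; one last rounding to four significant figures.
Convert: Hardness H = 1.192 GPa = 1.192e+09 Pa.
SI base units throughout: W = 20.47 N, H = 1.192e+09 Pa, K = 5.415e-03.
Volumetric rate dV/dL = K·W/H, per unit distance: 5.415e-03 · 20.47 / 1.192e+09 = 9.299e-11 m³/m.

value=9.299e-11 m^3/m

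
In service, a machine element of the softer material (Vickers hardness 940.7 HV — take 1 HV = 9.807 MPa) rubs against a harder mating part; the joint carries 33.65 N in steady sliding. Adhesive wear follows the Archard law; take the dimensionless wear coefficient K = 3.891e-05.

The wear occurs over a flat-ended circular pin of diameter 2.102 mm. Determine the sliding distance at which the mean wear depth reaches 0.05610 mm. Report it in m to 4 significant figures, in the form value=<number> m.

value=1372 m

The intermediates are shown rounded; the algebra keeps full precision. Rounded just once to four significant figures.
Convert: Hardness H = 940.7 HV × 9.807 MPa/HV = 9225 MPa = 9.225e+09 Pa.
Convert: Pin diameter d = 2.102 mm = 0.002102 m. Contact area A = π·d²/4 = π·(0.002102 m)²/4 = 3.470e-06 m².
Convert: Depth limit h_lim = 0.05610 mm = 5.610e-05 m.
Working in SI base units: W = 33.65 N, H = 9.225e+09 Pa, K = 3.891e-05.
At the depth limit, V_lim = h_lim·A = 5.610e-05 · 3.470e-06 = 1.947e-10 m³.
Life L = V_lim·H/(K·W) = 1.947e-10 · 9.225e+09 / (3.891e-05 · 33.65) = 1372 m.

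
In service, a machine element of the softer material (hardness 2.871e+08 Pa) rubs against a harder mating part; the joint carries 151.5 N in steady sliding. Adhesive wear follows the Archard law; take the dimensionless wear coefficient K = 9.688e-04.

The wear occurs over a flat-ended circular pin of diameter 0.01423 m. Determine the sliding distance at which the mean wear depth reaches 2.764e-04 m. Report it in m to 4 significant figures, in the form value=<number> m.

All working math keeps exact precision; the intermediates are displayed rounded; one final rounding to 4 significant digits.
Convert: Contact area A = π·d²/4 = π·(0.01423 m)²/4 = 1.590e-04 m².
In SI base units, W = 151.5 N, H = 2.871e+08 Pa, K = 9.688e-04.
Limit volume V_lim = h_lim·A = 2.764e-04 · 1.590e-04 = 4.396e-08 m³.
Inverting, life L = V_lim·H/(K·W) = 4.396e-08 · 2.871e+08 / (9.688e-04 · 151.5) = 85.99 m.

value=85.99 m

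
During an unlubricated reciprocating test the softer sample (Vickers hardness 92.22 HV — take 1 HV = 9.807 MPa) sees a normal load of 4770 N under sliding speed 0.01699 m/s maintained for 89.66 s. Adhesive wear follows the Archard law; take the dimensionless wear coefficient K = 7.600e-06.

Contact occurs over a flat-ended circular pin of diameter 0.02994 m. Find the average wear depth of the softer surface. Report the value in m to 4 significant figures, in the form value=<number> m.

The algebra holds exact precision — displayed values are rounded — one last rounding, at 4 significant figures.
Convert: Distance L = v·t = 0.01699 m/s × 89.66 s = 1.523 m.
Convert: Hardness H = 92.22 HV × 9.807 MPa/HV = 904.4 MPa = 9.044e+08 Pa.
Convert: Contact area A = π·d²/4 = π·(0.02994 m)²/4 = 7.040e-04 m².
Collected in SI base units: W = 4770 N, H = 9.044e+08 Pa, K = 7.600e-06.
Archard relation: V = K·W·L/H = 7.600e-06 · 4770 · 1.523 / 9.044e+08 = 6.106e-11 m³.
Wear depth h = V/A = 6.106e-11 / 7.040e-04 = 8.673e-08 m.

value=8.673e-08 m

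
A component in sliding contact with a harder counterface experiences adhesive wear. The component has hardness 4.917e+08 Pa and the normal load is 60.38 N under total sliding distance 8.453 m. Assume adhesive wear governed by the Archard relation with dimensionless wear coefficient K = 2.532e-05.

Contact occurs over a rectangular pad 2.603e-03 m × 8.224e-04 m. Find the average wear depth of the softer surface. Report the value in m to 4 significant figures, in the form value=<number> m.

Each operation keeps exact precision. Intermediates are shown rounded. Rounded just once, at 4 significant figures.
Convert: Contact area A = 2.603e-03 m × 8.224e-04 m = 2.141e-06 m².
As SI base values: W = 60.38 N, H = 4.917e+08 Pa, K = 2.532e-05.
The Archard volume V = K·W·L/H = 2.532e-05 · 60.38 · 8.453 / 4.917e+08 = 2.628e-11 m³.
Wear depth h = V/A = 2.628e-11 / 2.141e-06 = 1.228e-05 m.

value=1.228e-05 m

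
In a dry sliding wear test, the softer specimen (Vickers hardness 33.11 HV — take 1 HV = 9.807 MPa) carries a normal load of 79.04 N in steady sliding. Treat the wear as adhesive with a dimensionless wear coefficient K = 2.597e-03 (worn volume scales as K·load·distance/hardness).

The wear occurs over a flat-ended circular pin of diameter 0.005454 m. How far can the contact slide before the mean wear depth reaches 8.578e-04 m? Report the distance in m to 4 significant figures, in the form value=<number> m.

value=31.70 m

Displayed values are rounded. The algebra maintains full float precision. Rounded once at the end: four significant digits.
Convert: Hardness H = 33.11 HV × 9.807 MPa/HV = 324.7 MPa = 3.247e+08 Pa.
Convert: Contact area A = π·d²/4 = π·(0.005454 m)²/4 = 2.336e-05 m².
Restated in SI base units: W = 79.04 N, H = 3.247e+08 Pa, K = 2.597e-03.
Limit volume V_lim = h_lim·A = 8.578e-04 · 2.336e-05 = 2.004e-08 m³.
So the life L = V_lim·H/(K·W) = 2.004e-08 · 3.247e+08 / (2.597e-03 · 79.04) = 31.70 m.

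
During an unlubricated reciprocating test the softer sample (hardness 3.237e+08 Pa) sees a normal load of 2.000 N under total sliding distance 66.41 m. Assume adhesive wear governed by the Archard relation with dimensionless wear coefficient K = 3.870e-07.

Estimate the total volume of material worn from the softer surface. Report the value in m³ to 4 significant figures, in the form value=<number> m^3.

value=1.588e-13 m^3

Quoted intermediates are rounded — every step keeps exact precision, and rounded once at the end, at 4 significant figures.
In SI base units: W = 2.000 N, H = 3.237e+08 Pa, K = 3.870e-07.
Wear volume V = K·W·L/H = 3.870e-07 · 2.000 · 66.41 / 3.237e+08 = 1.588e-13 m³.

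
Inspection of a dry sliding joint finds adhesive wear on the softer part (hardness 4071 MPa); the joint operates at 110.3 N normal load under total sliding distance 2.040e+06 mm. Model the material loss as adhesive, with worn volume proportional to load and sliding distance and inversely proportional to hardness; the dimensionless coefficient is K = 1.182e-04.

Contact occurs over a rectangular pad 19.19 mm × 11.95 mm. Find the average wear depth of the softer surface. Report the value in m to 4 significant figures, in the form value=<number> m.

The algebra keeps full float precision — the intermediates are printed rounded. Rounded once at the end: four significant digits.
Convert: Total distance L = 2.040e+06 mm = 2040 m.
Convert: Hardness H = 4071 MPa = 4.071e+09 Pa.
Convert: Pad sides 19.19 mm × 11.95 mm = 0.01919 m × 0.01195 m. Contact area A = 0.01919 m × 0.01195 m = 2.293e-04 m².
In SI base units: W = 110.3 N, H = 4.071e+09 Pa, K = 1.182e-04.
Wear volume V = K·W·L/H = 1.182e-04 · 110.3 · 2040 / 4.071e+09 = 6.533e-09 m³.
Wear depth h = V/A = 6.533e-09 / 2.293e-04 = 2.849e-05 m.

value=2.849e-05 m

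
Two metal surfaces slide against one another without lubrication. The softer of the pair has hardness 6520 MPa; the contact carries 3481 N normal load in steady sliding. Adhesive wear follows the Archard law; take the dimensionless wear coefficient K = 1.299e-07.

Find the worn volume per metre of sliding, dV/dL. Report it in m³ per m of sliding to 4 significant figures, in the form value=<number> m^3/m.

value=6.935e-14 m^3/m

The algebra runs at full float precision — intermediate values are displayed rounded, and rounded just once: 4 significant figures.
Convert: Hardness H = 6520 MPa = 6.520e+09 Pa.
Expressed in SI base units: W = 3481 N, H = 6.520e+09 Pa, K = 1.299e-07.
Sliding wear rate dV/dL = K·W/H (independent of L): 1.299e-07 · 3481 / 6.520e+09 = 6.935e-14 m³/m.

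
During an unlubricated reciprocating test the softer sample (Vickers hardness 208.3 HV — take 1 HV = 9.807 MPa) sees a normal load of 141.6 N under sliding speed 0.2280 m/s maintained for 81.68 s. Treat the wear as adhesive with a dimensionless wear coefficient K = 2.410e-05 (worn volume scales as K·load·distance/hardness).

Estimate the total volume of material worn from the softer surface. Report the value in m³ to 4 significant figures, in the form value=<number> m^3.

Intermediate values are printed rounded, and each operation holds full float precision. Rounded once at the end, at four significant digits.
Convert: Distance covered L = v·t = 0.2280 m/s × 81.68 s = 18.62 m.
Convert: Hardness H = 208.3 HV × 9.807 MPa/HV = 2043 MPa = 2.043e+09 Pa.
In SI base units: W = 141.6 N, H = 2.043e+09 Pa, K = 2.410e-05.
Wear volume V = K·W·L/H = 2.410e-05 · 141.6 · 18.62 / 2.043e+09 = 3.111e-11 m³.

value=3.111e-11 m^3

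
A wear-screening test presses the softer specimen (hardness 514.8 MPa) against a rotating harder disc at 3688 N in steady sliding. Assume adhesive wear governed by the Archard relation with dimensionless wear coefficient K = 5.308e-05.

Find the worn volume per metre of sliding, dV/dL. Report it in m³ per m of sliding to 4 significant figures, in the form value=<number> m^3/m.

value=3.803e-10 m^3/m

Every step carries full float precision, and intermediates appear rounded — a lone final rounding, at 4 significant digits.
Convert: Hardness H = 514.8 MPa = 5.148e+08 Pa.
In SI base units, W = 3688 N, H = 5.148e+08 Pa, K = 5.308e-05.
Wear rate dV/dL = K·W/H (no L dependence): 5.308e-05 · 3688 / 5.148e+08 = 3.803e-10 m³/m.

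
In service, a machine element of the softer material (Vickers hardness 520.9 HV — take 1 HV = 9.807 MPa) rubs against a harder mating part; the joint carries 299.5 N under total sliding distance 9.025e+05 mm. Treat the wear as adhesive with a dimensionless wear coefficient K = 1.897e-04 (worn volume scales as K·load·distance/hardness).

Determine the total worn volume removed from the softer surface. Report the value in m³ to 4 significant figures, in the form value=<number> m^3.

The algebra keeps full float precision, and intermediates appear rounded. Rounded just once to 4 significant figures.
Convert: Distance covered L = 9.025e+05 mm = 902.5 m.
Convert: Hardness H = 520.9 HV × 9.807 MPa/HV = 5108 MPa = 5.108e+09 Pa.
SI base units throughout: W = 299.5 N, H = 5.108e+09 Pa, K = 1.897e-04.
The Archard volume V = K·W·L/H = 1.897e-04 · 299.5 · 902.5 / 5.108e+09 = 1.004e-08 m³.

value=1.004e-08 m^3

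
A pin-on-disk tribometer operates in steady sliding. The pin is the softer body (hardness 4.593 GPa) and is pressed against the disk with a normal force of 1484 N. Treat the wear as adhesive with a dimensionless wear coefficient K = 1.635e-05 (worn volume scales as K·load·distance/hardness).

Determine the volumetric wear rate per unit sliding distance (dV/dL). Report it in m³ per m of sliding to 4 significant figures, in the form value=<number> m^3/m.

value=5.283e-12 m^3/m

Quoted intermediates are rounded — the algebra maintains full precision, and a lone final rounding, at 4 significant digits.
Hardness H = 4.593 GPa = 4.593e+09 Pa.
In SI base units: W = 1484 N, H = 4.593e+09 Pa, K = 1.635e-05.
Wear rate dV/dL = K·W/H: 1.635e-05 · 1484 / 4.593e+09 = 5.283e-12 m³/m.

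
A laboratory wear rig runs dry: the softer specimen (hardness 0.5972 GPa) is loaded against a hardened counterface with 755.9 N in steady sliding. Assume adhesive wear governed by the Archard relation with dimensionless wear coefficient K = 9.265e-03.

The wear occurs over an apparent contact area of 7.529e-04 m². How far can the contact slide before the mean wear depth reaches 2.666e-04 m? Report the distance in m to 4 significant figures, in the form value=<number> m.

Printed values are rounded — the algebra carries full float precision. Rounded just once, at 4 significant figures.
Hardness H = 0.5972 GPa = 5.972e+08 Pa.
In SI base units, W = 755.9 N, H = 5.972e+08 Pa, K = 9.265e-03.
At the depth limit, V_lim = h_lim·A = 2.666e-04 · 7.529e-04 = 2.007e-07 m³.
Thus life L = V_lim·H/(K·W) = 2.007e-07 · 5.972e+08 / (9.265e-03 · 755.9) = 17.12 m.

value=17.12 m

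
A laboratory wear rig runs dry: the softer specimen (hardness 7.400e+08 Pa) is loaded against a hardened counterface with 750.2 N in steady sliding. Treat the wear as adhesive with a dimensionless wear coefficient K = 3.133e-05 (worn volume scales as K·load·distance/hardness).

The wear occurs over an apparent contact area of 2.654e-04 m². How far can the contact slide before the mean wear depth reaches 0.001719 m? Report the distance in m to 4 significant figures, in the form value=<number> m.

Intermediates are shown rounded. Every step maintains exact precision — one final rounding: four significant digits.
As SI base values: W = 750.2 N, H = 7.400e+08 Pa, K = 3.133e-05.
At the depth limit, V_lim = h_lim·A = 0.001719 · 2.654e-04 = 4.562e-07 m³.
Sliding life L = V_lim·H/(K·W) = 4.562e-07 · 7.400e+08 / (3.133e-05 · 750.2) = 1.436e+04 m.

value=1.436e+04 m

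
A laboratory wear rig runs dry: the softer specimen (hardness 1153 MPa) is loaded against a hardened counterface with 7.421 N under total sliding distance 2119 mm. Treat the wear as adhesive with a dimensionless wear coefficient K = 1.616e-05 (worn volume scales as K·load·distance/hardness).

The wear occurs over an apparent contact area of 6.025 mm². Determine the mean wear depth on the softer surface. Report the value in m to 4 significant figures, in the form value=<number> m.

value=3.658e-08 m

The intermediates appear rounded. All working math maintains full float precision. Rounded just once, at four significant figures.
Distance L = 2119 mm = 2.119 m.
Hardness H = 1153 MPa = 1.153e+09 Pa.
Contact area A = 6.025 mm² = 6.025e-06 m².
In SI base units, W = 7.421 N, H = 1.153e+09 Pa, K = 1.616e-05.
Worn volume V = K·W·L/H = 1.616e-05 · 7.421 · 2.119 / 1.153e+09 = 2.204e-13 m³.
Wear depth h = V/A = 2.204e-13 / 6.025e-06 = 3.658e-08 m.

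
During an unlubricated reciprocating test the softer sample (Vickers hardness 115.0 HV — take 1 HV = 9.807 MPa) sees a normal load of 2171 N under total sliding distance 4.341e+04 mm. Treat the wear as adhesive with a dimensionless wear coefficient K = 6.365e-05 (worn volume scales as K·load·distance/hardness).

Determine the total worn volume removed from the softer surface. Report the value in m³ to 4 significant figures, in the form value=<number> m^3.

Each operation holds exact precision. The intermediates are shown rounded, and a lone final rounding, at 4 significant figures.
Convert: Distance L = 4.341e+04 mm = 43.41 m.
Convert: Hardness H = 115.0 HV × 9.807 MPa/HV = 1128 MPa = 1.128e+09 Pa.
In SI base units, W = 2171 N, H = 1.128e+09 Pa, K = 6.365e-05.
The Archard volume V = K·W·L/H = 6.365e-05 · 2171 · 43.41 / 1.128e+09 = 5.319e-09 m³.

value=5.319e-09 m^3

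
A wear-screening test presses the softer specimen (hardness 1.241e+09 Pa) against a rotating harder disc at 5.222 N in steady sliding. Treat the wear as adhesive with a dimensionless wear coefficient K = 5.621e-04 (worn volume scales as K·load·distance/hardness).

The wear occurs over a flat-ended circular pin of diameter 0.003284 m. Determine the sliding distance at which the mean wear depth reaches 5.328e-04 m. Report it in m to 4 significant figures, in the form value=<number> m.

value=1908 m

The computation runs at full float precision. Intermediate values are shown rounded; rounded just once: four significant digits.
Convert: Contact area A = π·d²/4 = π·(0.003284 m)²/4 = 8.470e-06 m².
Collected in SI base units: W = 5.222 N, H = 1.241e+09 Pa, K = 5.621e-04.
Limit volume V_lim = h_lim·A = 5.328e-04 · 8.470e-06 = 4.513e-09 m³.
Thus life L = V_lim·H/(K·W) = 4.513e-09 · 1.241e+09 / (5.621e-04 · 5.222) = 1908 m.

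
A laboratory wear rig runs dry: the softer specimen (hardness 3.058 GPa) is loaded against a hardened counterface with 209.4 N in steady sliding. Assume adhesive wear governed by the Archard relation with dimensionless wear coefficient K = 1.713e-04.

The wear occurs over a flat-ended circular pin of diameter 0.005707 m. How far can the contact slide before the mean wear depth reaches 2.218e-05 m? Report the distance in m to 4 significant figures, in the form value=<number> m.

value=48.37 m

Intermediates are printed rounded, and every step maintains full precision — a single final rounding: four significant digits.
Hardness H = 3.058 GPa = 3.058e+09 Pa.
Contact area A = π·d²/4 = π·(0.005707 m)²/4 = 2.558e-05 m².
As SI base values: W = 209.4 N, H = 3.058e+09 Pa, K = 1.713e-04.
Limit volume V_lim = h_lim·A = 2.218e-05 · 2.558e-05 = 5.674e-10 m³.
Inverting, life L = V_lim·H/(K·W) = 5.674e-10 · 3.058e+09 / (1.713e-04 · 209.4) = 48.37 m.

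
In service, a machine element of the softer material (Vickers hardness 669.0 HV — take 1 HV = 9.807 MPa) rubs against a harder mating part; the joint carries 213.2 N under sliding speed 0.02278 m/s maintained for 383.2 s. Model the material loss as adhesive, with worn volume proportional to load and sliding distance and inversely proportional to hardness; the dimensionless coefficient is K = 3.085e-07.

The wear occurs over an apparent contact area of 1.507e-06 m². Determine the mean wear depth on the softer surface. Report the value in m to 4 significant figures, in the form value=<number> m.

Shown intermediates are rounded, and all arithmetic maintains exact precision, and rounded once at the end: 4 significant digits.
Convert: Distance covered L = v·t = 0.02278 m/s × 383.2 s = 8.729 m.
Convert: Hardness H = 669.0 HV × 9.807 MPa/HV = 6561 MPa = 6.561e+09 Pa.
Collected in SI base units: W = 213.2 N, H = 6.561e+09 Pa, K = 3.085e-07.
Apply Archard: V = K·W·L/H = 3.085e-07 · 213.2 · 8.729 / 6.561e+09 = 8.751e-14 m³.
Average depth h = V/A = 8.751e-14 / 1.507e-06 = 5.807e-08 m.

value=5.807e-08 m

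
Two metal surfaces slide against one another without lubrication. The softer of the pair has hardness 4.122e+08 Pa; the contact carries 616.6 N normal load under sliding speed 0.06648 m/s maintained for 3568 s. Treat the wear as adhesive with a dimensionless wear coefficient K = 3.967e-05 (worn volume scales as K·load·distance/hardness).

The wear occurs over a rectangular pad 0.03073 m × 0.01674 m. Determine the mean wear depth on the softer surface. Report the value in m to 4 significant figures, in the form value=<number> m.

value=2.736e-05 m

Every step carries full precision, and intermediates appear rounded, and rounded once at the end, at four significant figures.
Convert: Distance L = v·t = 0.06648 m/s × 3568 s = 237.2 m.
Convert: Contact area A = 0.03073 m × 0.01674 m = 5.144e-04 m².
As SI base values: W = 616.6 N, H = 4.122e+08 Pa, K = 3.967e-05.
By Archard's law, V = K·W·L/H = 3.967e-05 · 616.6 · 237.2 / 4.122e+08 = 1.408e-08 m³.
Average depth h = V/A = 1.408e-08 / 5.144e-04 = 2.736e-05 m.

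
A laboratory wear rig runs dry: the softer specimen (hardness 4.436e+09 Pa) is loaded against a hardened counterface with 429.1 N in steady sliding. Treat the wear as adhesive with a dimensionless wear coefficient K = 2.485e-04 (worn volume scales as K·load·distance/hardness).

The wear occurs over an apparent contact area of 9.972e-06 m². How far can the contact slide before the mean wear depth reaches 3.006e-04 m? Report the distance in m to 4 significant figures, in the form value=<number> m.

value=124.7 m

Quoted intermediates are rounded — each operation carries full precision — a lone final rounding to four significant figures.
Working in SI base units: W = 429.1 N, H = 4.436e+09 Pa, K = 2.485e-04.
Limit volume V_lim = h_lim·A = 3.006e-04 · 9.972e-06 = 2.998e-09 m³.
So the life L = V_lim·H/(K·W) = 2.998e-09 · 4.436e+09 / (2.485e-04 · 429.1) = 124.7 m.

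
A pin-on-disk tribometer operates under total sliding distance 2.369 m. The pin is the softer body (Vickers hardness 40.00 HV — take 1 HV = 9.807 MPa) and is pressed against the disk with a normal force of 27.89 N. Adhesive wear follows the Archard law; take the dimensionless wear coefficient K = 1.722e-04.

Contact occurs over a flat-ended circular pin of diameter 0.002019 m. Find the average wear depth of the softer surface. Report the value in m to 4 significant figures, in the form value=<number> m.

Intermediate values appear rounded — each operation keeps full precision, and rounded once at the end to 4 significant digits.
Hardness H = 40.00 HV × 9.807 MPa/HV = 392.3 MPa = 3.923e+08 Pa.
Contact area A = π·d²/4 = π·(0.002019 m)²/4 = 3.202e-06 m².
As SI base values: W = 27.89 N, H = 3.923e+08 Pa, K = 1.722e-04.
Archard volume V = K·W·L/H = 1.722e-04 · 27.89 · 2.369 / 3.923e+08 = 2.900e-11 m³.
Average depth h = V/A = 2.900e-11 / 3.202e-06 = 9.059e-06 m.

value=9.059e-06 m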